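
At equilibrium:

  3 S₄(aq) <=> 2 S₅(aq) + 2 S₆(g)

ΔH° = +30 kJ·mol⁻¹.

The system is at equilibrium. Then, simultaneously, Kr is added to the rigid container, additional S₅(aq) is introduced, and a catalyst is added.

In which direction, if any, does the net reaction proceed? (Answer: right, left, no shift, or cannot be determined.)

At constant volume, adding an inert gas leaves every reacting species' partial pressure unchanged, so Q is unchanged — no shift from this change.
Adding S₅ (aq), a product, drives the reaction to the left.
A catalyst speeds both forward and reverse rates equally; it changes neither Q nor K — no shift from this change.
Only the nonzero effect(s) matter; the net shift is to the left.

left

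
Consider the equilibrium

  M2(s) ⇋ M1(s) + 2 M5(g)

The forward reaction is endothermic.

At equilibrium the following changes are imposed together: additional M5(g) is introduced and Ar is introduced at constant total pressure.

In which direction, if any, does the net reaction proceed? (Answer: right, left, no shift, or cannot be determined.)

cannot be determined

Adding M5 (g), a product, drives the reaction to the left.
Adding inert gas at constant total pressure expands the volume and lowers every reacting partial pressure. With Δn_gas = 2 − 0 = +2, Q moves away from K toward the side with fewer gas moles, so the system shifts toward the side with more gas moles — to the right.
The individual effects push in opposite directions; without quantitative information the net direction cannot be determined.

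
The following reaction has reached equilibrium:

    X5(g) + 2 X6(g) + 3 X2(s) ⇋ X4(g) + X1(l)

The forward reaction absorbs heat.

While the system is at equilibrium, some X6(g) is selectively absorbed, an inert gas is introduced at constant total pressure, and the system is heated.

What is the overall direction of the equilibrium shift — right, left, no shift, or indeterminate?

cannot be determined

Removing X6 (g), a reactant, drives the reaction to the left.
Adding inert gas at constant total pressure expands the volume and lowers every reacting partial pressure. With Δn_gas = 1 − 3 = -2, Q moves away from K toward the side with fewer gas moles, so the system shifts toward the side with more gas moles — to the left.
The forward reaction is endothermic. Raising T favours the endothermic direction — shift to the right.
The individual effects push in opposite directions; without quantitative information the net direction cannot be determined.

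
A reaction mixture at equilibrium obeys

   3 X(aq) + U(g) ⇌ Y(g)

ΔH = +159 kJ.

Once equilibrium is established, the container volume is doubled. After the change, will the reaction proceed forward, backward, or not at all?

no shift

Gas moles: reactants 1, products 1. Δn_gas = 0, so a volume change leaves Q equal to K — no shift from this change.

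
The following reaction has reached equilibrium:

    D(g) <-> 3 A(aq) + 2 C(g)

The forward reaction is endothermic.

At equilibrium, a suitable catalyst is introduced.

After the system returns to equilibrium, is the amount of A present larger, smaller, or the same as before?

A catalyst speeds both forward and reverse rates equally; it changes neither Q nor K — no shift from this change.
No net shift occurs, so the amount of A is unchanged.

unchanged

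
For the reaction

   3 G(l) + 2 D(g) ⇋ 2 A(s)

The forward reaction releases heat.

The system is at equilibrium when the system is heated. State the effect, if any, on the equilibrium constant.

K depends on temperature via the van 't Hoff relation. The forward reaction is exothermic, so raising T decreases K.

decreases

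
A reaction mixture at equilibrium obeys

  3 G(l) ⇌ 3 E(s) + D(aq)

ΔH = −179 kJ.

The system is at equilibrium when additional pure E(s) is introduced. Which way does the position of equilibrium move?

E is a pure solid; its activity is 1 regardless of amount, so Q is unaffected — no shift from this change.

no shift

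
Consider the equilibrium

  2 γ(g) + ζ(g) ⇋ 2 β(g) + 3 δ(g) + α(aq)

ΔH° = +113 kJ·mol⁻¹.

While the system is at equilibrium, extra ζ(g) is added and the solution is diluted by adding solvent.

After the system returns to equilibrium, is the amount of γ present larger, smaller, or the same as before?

decreases

Adding ζ (g), a reactant, drives the reaction to the right.
Dilution lowers every aqueous concentration by the same factor. Δn_aq = 1 − 0 = +1, so the system shifts toward the side with more dissolved moles — to the right.
The net shift is to the right. γ is a reactant, so its amount decreases.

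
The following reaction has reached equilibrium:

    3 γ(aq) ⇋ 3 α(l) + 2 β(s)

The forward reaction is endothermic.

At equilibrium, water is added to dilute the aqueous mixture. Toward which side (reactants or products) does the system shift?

left

Dilution lowers every aqueous concentration by the same factor. Δn_aq = 0 − 3 = -3, so the system shifts toward the side with more dissolved moles — to the left.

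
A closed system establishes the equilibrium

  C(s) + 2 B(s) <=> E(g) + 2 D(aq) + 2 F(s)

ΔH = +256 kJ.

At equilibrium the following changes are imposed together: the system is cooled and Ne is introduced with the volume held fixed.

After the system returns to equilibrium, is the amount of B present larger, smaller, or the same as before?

The forward reaction is endothermic. Lowering T favours the exothermic direction — shift to the left.
At constant volume, adding an inert gas leaves every reacting species' partial pressure unchanged, so Q is unchanged — no shift from this change.
The net shift is to the left. B is a reactant, so its amount increases.

increases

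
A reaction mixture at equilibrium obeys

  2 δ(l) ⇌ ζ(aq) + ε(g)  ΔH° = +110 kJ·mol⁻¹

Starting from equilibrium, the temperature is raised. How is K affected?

increases

K depends on temperature via the van 't Hoff relation. The forward reaction is endothermic, so raising T increases K.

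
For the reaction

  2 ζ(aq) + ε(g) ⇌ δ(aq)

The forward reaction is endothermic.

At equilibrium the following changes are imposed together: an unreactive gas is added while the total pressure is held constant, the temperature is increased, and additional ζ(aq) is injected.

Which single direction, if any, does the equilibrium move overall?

cannot be determined

Adding inert gas at constant total pressure expands the volume and lowers every reacting partial pressure. With Δn_gas = 0 − 1 = -1, Q moves away from K toward the side with fewer gas moles, so the system shifts toward the side with more gas moles — to the left.
The forward reaction is endothermic. Raising T favours the endothermic direction — shift to the right.
Adding ζ (aq), a reactant, drives the reaction to the right.
The individual effects push in opposite directions; without quantitative information the net direction cannot be determined.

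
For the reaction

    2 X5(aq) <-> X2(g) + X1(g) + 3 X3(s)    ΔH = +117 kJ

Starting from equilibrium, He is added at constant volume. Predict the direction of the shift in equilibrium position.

no shift

At constant volume, adding an inert gas leaves every reacting species' partial pressure unchanged, so Q is unchanged — no shift from this change.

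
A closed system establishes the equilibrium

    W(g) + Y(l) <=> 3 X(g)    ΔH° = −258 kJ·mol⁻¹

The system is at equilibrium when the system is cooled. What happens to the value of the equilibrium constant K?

increases

K depends on temperature via the van 't Hoff relation. The forward reaction is exothermic, so lowering T increases K.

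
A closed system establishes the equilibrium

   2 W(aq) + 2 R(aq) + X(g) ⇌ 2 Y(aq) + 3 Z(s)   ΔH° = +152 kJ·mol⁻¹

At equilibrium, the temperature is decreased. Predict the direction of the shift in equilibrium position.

The forward reaction is endothermic. Lowering T favours the exothermic direction — shift to the left.

left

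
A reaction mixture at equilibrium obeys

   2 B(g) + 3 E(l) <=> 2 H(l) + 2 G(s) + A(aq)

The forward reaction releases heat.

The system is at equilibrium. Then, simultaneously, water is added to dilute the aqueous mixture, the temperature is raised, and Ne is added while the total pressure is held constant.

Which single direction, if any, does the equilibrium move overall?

Dilution lowers every aqueous concentration by the same factor. Δn_aq = 1 − 0 = +1, so the system shifts toward the side with more dissolved moles — to the right.
The forward reaction is exothermic. Raising T favours the endothermic direction — shift to the left.
Adding inert gas at constant total pressure expands the volume and lowers every reacting partial pressure. With Δn_gas = 0 − 2 = -2, Q moves away from K toward the side with fewer gas moles, so the system shifts toward the side with more gas moles — to the left.
The individual effects push in opposite directions; without quantitative information the net direction cannot be determined.

cannot be determined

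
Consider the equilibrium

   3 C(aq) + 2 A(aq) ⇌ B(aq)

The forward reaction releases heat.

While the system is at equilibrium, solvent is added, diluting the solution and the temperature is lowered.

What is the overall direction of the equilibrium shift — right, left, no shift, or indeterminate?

cannot be determined

Dilution lowers every aqueous concentration by the same factor. Δn_aq = 1 − 5 = -4, so the system shifts toward the side with more dissolved moles — to the left.
The forward reaction is exothermic. Lowering T favours the exothermic direction — shift to the right.
The individual effects push in opposite directions; without quantitative information the net direction cannot be determined.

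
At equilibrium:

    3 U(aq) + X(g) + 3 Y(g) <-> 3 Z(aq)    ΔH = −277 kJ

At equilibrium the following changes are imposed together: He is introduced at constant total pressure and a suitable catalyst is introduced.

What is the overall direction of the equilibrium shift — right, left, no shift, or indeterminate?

Adding inert gas at constant total pressure expands the volume and lowers every reacting partial pressure. With Δn_gas = 0 − 4 = -4, Q moves away from K toward the side with fewer gas moles, so the system shifts toward the side with more gas moles — to the left.
A catalyst speeds both forward and reverse rates equally; it changes neither Q nor K — no shift from this change.
Only the nonzero effect(s) matter; the net shift is to the left.

left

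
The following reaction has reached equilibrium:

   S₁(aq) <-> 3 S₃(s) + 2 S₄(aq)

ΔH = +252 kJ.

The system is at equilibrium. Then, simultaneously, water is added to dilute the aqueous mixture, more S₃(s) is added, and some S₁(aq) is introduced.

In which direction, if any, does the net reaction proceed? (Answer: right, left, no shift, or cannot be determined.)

right

Dilution lowers every aqueous concentration by the same factor. Δn_aq = 2 − 1 = +1, so the system shifts toward the side with more dissolved moles — to the right.
S₃ is a pure solid; its activity is 1 regardless of amount, so Q is unaffected — no shift from this change.
Adding S₁ (aq), a reactant, drives the reaction to the right.
Only the nonzero effect(s) matter; the net shift is to the right.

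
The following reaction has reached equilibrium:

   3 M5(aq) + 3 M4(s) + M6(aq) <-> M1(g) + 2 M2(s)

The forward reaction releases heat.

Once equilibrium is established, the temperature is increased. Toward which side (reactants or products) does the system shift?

The forward reaction is exothermic. Raising T favours the endothermic direction — shift to the left.

left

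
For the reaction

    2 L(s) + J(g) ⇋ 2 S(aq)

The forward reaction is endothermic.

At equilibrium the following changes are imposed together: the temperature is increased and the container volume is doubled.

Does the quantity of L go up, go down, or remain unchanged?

cannot be determined

The forward reaction is endothermic. Raising T favours the endothermic direction — shift to the right.
Gas moles: reactants 1, products 0 (Δn_gas = -1). Expansion shifts the system toward the side with more moles of gas — to the left.
The two effects oppose each other, so the net shift — and hence the change in L — cannot be determined from the given information.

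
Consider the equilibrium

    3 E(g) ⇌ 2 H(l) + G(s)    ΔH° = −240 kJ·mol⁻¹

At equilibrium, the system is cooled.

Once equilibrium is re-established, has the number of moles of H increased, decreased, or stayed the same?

increases

The forward reaction is exothermic. Lowering T favours the exothermic direction — shift to the right.
The net shift is to the right. H is a product, so its amount increases.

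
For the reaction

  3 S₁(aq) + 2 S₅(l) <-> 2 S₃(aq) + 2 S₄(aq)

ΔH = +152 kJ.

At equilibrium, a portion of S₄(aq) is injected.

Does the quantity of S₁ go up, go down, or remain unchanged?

increases

Adding S₄ (aq), a product, drives the reaction to the left.
The net shift is to the left. S₁ is a reactant, so its amount increases.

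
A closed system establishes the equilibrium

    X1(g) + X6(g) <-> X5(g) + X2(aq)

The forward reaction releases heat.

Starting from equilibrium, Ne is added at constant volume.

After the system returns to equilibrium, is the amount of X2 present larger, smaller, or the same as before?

At constant volume, adding an inert gas leaves every reacting species' partial pressure unchanged, so Q is unchanged — no shift from this change.
No net shift occurs, so the amount of X2 is unchanged.

unchanged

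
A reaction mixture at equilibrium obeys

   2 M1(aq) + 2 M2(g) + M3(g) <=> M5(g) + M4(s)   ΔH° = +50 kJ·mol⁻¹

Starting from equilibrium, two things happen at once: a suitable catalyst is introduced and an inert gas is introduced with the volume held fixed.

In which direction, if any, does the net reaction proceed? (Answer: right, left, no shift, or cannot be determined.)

A catalyst speeds both forward and reverse rates equally; it changes neither Q nor K — no shift from this change.
At constant volume, adding an inert gas leaves every reacting species' partial pressure unchanged, so Q is unchanged — no shift from this change.
None of the changes alters Q relative to K, so there is no net shift.

no shift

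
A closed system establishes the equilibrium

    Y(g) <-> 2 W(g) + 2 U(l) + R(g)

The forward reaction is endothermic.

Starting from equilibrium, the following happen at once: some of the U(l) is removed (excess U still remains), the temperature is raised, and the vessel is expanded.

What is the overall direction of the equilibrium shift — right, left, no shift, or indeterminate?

U is a pure liquid; its activity is 1 regardless of amount, so Q is unaffected — no shift from this change.
The forward reaction is endothermic. Raising T favours the endothermic direction — shift to the right.
Gas moles: reactants 1, products 3 (Δn_gas = +2). Expansion shifts the system toward the side with more moles of gas — to the right.
Only the nonzero effect(s) matter; the net shift is to the right.

right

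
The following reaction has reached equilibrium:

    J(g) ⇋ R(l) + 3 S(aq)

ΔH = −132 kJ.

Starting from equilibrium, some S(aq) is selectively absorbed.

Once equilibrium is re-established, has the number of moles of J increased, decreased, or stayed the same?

Removing S (aq), a product, drives the reaction to the right.
The net shift is to the right. J is a reactant, so its amount decreases.

decreases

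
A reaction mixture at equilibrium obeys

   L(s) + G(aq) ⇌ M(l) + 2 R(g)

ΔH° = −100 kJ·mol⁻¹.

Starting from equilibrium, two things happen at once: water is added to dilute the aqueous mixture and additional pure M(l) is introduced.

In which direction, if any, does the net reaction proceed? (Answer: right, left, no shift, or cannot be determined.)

Dilution lowers every aqueous concentration by the same factor. Δn_aq = 0 − 1 = -1, so the system shifts toward the side with more dissolved moles — to the left.
M is a pure liquid; its activity is 1 regardless of amount, so Q is unaffected — no shift from this change.
Only the nonzero effect(s) matter; the net shift is to the left.

left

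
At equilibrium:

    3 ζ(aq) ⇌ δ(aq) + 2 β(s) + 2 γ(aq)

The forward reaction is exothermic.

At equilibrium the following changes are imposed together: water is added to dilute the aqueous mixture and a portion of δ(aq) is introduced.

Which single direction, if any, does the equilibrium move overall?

Dilution scales every aqueous concentration by the same factor. Δn_aq = 3 − 3 = 0, so Q is unchanged — no shift.
Adding δ (aq), a product, drives the reaction to the left.
Only the nonzero effect(s) matter; the net shift is to the left.

left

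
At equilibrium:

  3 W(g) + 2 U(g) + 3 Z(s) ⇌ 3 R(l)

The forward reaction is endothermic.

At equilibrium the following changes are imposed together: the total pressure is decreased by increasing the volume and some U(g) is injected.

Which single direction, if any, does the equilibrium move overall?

Gas moles: reactants 5, products 0 (Δn_gas = -5). Expansion shifts the system toward the side with more moles of gas — to the left.
Adding U (g), a reactant, drives the reaction to the right.
The individual effects push in opposite directions; without quantitative information the net direction cannot be determined.

cannot be determined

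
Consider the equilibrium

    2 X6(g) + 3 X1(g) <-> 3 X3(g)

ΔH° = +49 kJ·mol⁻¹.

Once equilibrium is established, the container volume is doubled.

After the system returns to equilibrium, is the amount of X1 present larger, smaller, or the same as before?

increases

Gas moles: reactants 5, products 3 (Δn_gas = -2). Expansion shifts the system toward the side with more moles of gas — to the left.
The net shift is to the left. X1 is a reactant, so its amount increases.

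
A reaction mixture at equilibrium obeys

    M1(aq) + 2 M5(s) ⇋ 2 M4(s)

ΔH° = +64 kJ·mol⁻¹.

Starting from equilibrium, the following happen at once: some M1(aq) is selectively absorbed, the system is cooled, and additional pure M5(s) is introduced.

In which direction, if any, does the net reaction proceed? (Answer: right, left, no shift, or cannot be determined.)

Removing M1 (aq), a reactant, drives the reaction to the left.
The forward reaction is endothermic. Lowering T favours the exothermic direction — shift to the left.
M5 is a pure solid; its activity is 1 regardless of amount, so Q is unaffected — no shift from this change.
Only the nonzero effect(s) matter; the net shift is to the left.

left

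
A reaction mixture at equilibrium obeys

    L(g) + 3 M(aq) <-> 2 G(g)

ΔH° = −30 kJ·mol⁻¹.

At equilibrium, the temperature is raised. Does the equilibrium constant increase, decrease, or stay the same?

decreases

K depends on temperature via the van 't Hoff relation. The forward reaction is exothermic, so raising T decreases K.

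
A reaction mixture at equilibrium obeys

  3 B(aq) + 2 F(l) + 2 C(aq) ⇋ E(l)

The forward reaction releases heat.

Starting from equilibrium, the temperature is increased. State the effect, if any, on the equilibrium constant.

K depends on temperature via the van 't Hoff relation. The forward reaction is exothermic, so raising T decreases K.

decreases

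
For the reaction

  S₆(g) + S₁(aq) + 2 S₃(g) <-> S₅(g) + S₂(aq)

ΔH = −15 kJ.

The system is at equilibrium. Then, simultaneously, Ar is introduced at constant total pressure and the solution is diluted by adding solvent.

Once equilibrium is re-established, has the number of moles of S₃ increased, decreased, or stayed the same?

increases

Adding inert gas at constant total pressure expands the volume and lowers every reacting partial pressure. With Δn_gas = 1 − 3 = -2, Q moves away from K toward the side with fewer gas moles, so the system shifts toward the side with more gas moles — to the left.
Dilution scales every aqueous concentration by the same factor. Δn_aq = 1 − 1 = 0, so Q is unchanged — no shift.
The net shift is to the left. S₃ is a reactant, so its amount increases.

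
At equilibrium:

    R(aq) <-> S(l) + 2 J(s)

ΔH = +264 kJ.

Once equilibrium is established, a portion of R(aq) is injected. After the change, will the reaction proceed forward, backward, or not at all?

right

Adding R (aq), a reactant, drives the reaction to the right.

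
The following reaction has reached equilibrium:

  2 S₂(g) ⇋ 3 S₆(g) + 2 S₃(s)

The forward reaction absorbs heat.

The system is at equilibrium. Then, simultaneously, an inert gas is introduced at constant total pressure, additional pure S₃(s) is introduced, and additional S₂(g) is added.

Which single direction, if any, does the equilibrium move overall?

right

Adding inert gas at constant total pressure expands the volume and lowers every reacting partial pressure. With Δn_gas = 3 − 2 = +1, Q moves away from K toward the side with fewer gas moles, so the system shifts toward the side with more gas moles — to the right.
S₃ is a pure solid; its activity is 1 regardless of amount, so Q is unaffected — no shift from this change.
Adding S₂ (g), a reactant, drives the reaction to the right.
Only the nonzero effect(s) matter; the net shift is to the right.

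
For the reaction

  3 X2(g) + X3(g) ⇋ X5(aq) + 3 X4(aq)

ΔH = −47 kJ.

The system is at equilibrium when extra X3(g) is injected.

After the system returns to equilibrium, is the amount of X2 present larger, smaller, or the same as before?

Adding X3 (g), a reactant, drives the reaction to the right.
The net shift is to the right. X2 is a reactant, so its amount decreases.

decreases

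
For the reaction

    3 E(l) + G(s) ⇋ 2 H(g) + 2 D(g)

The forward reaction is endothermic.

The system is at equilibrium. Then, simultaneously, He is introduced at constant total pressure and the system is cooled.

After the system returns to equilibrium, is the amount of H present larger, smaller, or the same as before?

cannot be determined

Adding inert gas at constant total pressure expands the volume and lowers every reacting partial pressure. With Δn_gas = 4 − 0 = +4, Q moves away from K toward the side with fewer gas moles, so the system shifts toward the side with more gas moles — to the right.
The forward reaction is endothermic. Lowering T favours the exothermic direction — shift to the left.
The two effects oppose each other, so the net shift — and hence the change in H — cannot be determined from the given information.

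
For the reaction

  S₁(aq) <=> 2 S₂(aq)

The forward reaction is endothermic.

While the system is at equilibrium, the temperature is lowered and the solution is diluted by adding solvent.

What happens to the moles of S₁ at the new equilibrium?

The forward reaction is endothermic. Lowering T favours the exothermic direction — shift to the left.
Dilution lowers every aqueous concentration by the same factor. Δn_aq = 2 − 1 = +1, so the system shifts toward the side with more dissolved moles — to the right.
The two effects oppose each other, so the net shift — and hence the change in S₁ — cannot be determined from the given information.

cannot be determined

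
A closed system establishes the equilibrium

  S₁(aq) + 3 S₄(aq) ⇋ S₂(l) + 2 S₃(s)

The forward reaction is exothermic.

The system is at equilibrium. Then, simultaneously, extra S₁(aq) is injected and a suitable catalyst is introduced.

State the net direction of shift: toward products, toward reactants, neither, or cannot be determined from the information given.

Adding S₁ (aq), a reactant, drives the reaction to the right.
A catalyst speeds both forward and reverse rates equally; it changes neither Q nor K — no shift from this change.
Only the nonzero effect(s) matter; the net shift is to the right.

right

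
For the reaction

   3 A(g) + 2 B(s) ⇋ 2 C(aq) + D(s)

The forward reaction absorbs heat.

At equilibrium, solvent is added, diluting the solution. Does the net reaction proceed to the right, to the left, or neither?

right

Dilution lowers every aqueous concentration by the same factor. Δn_aq = 2 − 0 = +2, so the system shifts toward the side with more dissolved moles — to the right.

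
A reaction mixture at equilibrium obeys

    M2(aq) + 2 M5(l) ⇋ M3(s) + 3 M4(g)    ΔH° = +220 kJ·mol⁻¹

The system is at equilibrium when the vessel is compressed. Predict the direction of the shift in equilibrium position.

Gas moles: reactants 0, products 3 (Δn_gas = +3). Compression shifts the system toward the side with fewer moles of gas — to the left.

left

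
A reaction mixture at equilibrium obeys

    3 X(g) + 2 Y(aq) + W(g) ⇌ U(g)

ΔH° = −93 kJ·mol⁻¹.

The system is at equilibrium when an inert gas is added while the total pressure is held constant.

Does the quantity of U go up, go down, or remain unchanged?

Adding inert gas at constant total pressure expands the volume and lowers every reacting partial pressure. With Δn_gas = 1 − 4 = -3, Q moves away from K toward the side with fewer gas moles, so the system shifts toward the side with more gas moles — to the left.
The net shift is to the left. U is a product, so its amount decreases.

decreases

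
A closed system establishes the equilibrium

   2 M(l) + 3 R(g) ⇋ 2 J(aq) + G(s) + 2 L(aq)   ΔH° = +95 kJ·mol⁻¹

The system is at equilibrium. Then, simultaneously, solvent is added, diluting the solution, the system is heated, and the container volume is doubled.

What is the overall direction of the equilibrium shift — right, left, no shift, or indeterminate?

cannot be determined

Dilution lowers every aqueous concentration by the same factor. Δn_aq = 4 − 0 = +4, so the system shifts toward the side with more dissolved moles — to the right.
The forward reaction is endothermic. Raising T favours the endothermic direction — shift to the right.
Gas moles: reactants 3, products 0 (Δn_gas = -3). Expansion shifts the system toward the side with more moles of gas — to the left.
The individual effects push in opposite directions; without quantitative information the net direction cannot be determined.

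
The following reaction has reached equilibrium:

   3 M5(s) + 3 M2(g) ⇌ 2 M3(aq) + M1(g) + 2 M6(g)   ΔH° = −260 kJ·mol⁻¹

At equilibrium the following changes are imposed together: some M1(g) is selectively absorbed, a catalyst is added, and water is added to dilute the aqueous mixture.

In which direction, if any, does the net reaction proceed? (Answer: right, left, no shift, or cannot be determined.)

Removing M1 (g), a product, drives the reaction to the right.
A catalyst speeds both forward and reverse rates equally; it changes neither Q nor K — no shift from this change.
Dilution lowers every aqueous concentration by the same factor. Δn_aq = 2 − 0 = +2, so the system shifts toward the side with more dissolved moles — to the right.
Only the nonzero effect(s) matter; the net shift is to the right.

right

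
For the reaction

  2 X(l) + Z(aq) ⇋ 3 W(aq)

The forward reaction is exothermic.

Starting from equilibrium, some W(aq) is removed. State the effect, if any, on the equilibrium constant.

unchanged

The equilibrium constant depends only on temperature. This perturbation may move the position of equilibrium, but since T is unchanged, K itself is unchanged.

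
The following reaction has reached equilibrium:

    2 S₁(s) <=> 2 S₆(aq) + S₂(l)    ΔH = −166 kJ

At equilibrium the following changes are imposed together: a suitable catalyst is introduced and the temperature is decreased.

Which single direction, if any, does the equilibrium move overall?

right

A catalyst speeds both forward and reverse rates equally; it changes neither Q nor K — no shift from this change.
The forward reaction is exothermic. Lowering T favours the exothermic direction — shift to the right.
Only the nonzero effect(s) matter; the net shift is to the right.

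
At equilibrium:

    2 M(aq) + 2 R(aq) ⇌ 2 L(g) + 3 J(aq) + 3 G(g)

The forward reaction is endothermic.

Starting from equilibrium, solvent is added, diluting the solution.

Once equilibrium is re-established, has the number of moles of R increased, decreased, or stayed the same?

Dilution lowers every aqueous concentration by the same factor. Δn_aq = 3 − 4 = -1, so the system shifts toward the side with more dissolved moles — to the left.
The net shift is to the left. R is a reactant, so its amount increases.

increases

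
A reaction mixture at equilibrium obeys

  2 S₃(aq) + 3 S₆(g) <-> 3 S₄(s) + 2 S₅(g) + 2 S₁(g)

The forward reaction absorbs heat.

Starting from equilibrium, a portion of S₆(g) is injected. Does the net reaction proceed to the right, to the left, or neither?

Adding S₆ (g), a reactant, drives the reaction to the right.

right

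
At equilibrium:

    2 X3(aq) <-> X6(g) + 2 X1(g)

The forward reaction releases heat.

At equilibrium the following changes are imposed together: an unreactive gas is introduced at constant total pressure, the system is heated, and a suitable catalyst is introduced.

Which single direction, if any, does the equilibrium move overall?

cannot be determined

Adding inert gas at constant total pressure expands the volume and lowers every reacting partial pressure. With Δn_gas = 3 − 0 = +3, Q moves away from K toward the side with fewer gas moles, so the system shifts toward the side with more gas moles — to the right.
The forward reaction is exothermic. Raising T favours the endothermic direction — shift to the left.
A catalyst speeds both forward and reverse rates equally; it changes neither Q nor K — no shift from this change.
The individual effects push in opposite directions; without quantitative information the net direction cannot be determined.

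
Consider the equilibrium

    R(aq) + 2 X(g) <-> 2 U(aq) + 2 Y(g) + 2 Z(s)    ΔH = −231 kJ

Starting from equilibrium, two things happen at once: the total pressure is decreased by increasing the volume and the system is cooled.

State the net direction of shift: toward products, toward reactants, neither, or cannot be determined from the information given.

Gas moles: reactants 2, products 2. Δn_gas = 0, so a volume change leaves Q equal to K — no shift from this change.
The forward reaction is exothermic. Lowering T favours the exothermic direction — shift to the right.
Only the nonzero effect(s) matter; the net shift is to the right.

right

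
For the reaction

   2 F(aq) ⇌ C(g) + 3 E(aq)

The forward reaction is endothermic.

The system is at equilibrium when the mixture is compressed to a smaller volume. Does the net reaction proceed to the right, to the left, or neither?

Gas moles: reactants 0, products 1 (Δn_gas = +1). Compression shifts the system toward the side with fewer moles of gas — to the left.

left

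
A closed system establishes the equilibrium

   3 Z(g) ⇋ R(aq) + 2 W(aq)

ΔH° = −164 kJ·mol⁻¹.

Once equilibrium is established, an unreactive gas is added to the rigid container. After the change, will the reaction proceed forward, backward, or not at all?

At constant volume, adding an inert gas leaves every reacting species' partial pressure unchanged, so Q is unchanged — no shift from this change.

no shift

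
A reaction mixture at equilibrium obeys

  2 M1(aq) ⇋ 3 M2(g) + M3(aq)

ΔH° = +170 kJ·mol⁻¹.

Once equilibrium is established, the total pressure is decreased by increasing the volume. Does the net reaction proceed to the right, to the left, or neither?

Gas moles: reactants 0, products 3 (Δn_gas = +3). Expansion shifts the system toward the side with more moles of gas — to the right.

right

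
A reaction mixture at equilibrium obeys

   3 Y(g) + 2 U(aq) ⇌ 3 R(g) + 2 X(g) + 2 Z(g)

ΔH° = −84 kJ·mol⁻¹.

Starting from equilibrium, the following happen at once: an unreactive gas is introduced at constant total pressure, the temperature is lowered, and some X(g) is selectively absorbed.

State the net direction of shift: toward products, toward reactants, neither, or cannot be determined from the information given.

Adding inert gas at constant total pressure expands the volume and lowers every reacting partial pressure. With Δn_gas = 7 − 3 = +4, Q moves away from K toward the side with fewer gas moles, so the system shifts toward the side with more gas moles — to the right.
The forward reaction is exothermic. Lowering T favours the exothermic direction — shift to the right.
Removing X (g), a product, drives the reaction to the right.
All effects act in the same direction — net shift to the right.

right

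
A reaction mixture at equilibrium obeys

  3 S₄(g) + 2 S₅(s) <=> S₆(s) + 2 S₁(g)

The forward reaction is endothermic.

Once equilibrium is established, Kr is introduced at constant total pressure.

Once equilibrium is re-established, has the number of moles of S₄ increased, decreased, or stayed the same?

increases

Adding inert gas at constant total pressure expands the volume and lowers every reacting partial pressure. With Δn_gas = 2 − 3 = -1, Q moves away from K toward the side with fewer gas moles, so the system shifts toward the side with more gas moles — to the left.
The net shift is to the left. S₄ is a reactant, so its amount increases.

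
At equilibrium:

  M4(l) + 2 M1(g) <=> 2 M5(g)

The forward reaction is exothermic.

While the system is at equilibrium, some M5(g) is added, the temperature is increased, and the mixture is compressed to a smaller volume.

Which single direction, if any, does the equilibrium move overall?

left

Adding M5 (g), a product, drives the reaction to the left.
The forward reaction is exothermic. Raising T favours the endothermic direction — shift to the left.
Gas moles: reactants 2, products 2. Δn_gas = 0, so a volume change leaves Q equal to K — no shift from this change.
Only the nonzero effect(s) matter; the net shift is to the left.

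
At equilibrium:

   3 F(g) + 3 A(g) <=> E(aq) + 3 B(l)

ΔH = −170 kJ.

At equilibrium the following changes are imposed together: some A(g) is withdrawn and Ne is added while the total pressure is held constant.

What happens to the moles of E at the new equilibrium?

decreases

Removing A (g), a reactant, drives the reaction to the left.
Adding inert gas at constant total pressure expands the volume and lowers every reacting partial pressure. With Δn_gas = 0 − 6 = -6, Q moves away from K toward the side with fewer gas moles, so the system shifts toward the side with more gas moles — to the left.
The net shift is to the left. E is a product, so its amount decreases.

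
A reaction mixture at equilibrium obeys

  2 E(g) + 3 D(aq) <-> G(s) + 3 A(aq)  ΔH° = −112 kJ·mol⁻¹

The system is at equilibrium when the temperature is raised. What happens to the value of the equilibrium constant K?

K depends on temperature via the van 't Hoff relation. The forward reaction is exothermic, so raising T decreases K.

decreases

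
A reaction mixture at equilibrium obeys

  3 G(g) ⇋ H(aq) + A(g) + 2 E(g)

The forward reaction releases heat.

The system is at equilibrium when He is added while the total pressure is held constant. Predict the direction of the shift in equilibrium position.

Adding inert gas at constant total pressure expands the volume, scaling every reacting partial pressure by the same factor. Δn_gas = 3 − 3 = 0, so Q is unchanged — no shift.

no shift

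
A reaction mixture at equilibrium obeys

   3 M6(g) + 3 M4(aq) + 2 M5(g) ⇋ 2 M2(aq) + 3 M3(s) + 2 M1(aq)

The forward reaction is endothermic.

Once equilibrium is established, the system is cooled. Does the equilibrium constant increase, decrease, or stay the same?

K depends on temperature via the van 't Hoff relation. The forward reaction is endothermic, so lowering T decreases K.

decreases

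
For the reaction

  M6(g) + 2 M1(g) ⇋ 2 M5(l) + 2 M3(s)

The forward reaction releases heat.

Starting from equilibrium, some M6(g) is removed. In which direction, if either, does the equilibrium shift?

Removing M6 (g), a reactant, drives the reaction to the left.

left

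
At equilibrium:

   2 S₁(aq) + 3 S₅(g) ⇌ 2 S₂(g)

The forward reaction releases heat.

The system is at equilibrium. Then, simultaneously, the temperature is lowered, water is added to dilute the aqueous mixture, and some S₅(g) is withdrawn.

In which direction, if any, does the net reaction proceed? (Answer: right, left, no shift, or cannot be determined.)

cannot be determined

The forward reaction is exothermic. Lowering T favours the exothermic direction — shift to the right.
Dilution lowers every aqueous concentration by the same factor. Δn_aq = 0 − 2 = -2, so the system shifts toward the side with more dissolved moles — to the left.
Removing S₅ (g), a reactant, drives the reaction to the left.
The individual effects push in opposite directions; without quantitative information the net direction cannot be determined.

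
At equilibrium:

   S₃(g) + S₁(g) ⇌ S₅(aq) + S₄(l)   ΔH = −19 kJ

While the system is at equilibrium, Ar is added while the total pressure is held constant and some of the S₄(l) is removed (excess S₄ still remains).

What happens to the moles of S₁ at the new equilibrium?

increases

Adding inert gas at constant total pressure expands the volume and lowers every reacting partial pressure. With Δn_gas = 0 − 2 = -2, Q moves away from K toward the side with fewer gas moles, so the system shifts toward the side with more gas moles — to the left.
S₄ is a pure liquid; its activity is 1 regardless of amount, so Q is unaffected — no shift from this change.
The net shift is to the left. S₁ is a reactant, so its amount increases.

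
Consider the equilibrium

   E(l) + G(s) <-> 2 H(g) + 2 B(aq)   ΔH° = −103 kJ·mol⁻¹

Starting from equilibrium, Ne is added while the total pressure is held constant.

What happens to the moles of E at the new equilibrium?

decreases

Adding inert gas at constant total pressure expands the volume and lowers every reacting partial pressure. With Δn_gas = 2 − 0 = +2, Q moves away from K toward the side with fewer gas moles, so the system shifts toward the side with more gas moles — to the right.
The net shift is to the right. E is a reactant, so its amount decreases.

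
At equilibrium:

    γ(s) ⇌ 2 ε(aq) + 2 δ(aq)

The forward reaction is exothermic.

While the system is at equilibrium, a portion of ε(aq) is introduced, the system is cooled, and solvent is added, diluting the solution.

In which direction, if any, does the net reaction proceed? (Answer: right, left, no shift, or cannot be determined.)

Adding ε (aq), a product, drives the reaction to the left.
The forward reaction is exothermic. Lowering T favours the exothermic direction — shift to the right.
Dilution lowers every aqueous concentration by the same factor. Δn_aq = 4 − 0 = +4, so the system shifts toward the side with more dissolved moles — to the right.
The individual effects push in opposite directions; without quantitative information the net direction cannot be determined.

cannot be determined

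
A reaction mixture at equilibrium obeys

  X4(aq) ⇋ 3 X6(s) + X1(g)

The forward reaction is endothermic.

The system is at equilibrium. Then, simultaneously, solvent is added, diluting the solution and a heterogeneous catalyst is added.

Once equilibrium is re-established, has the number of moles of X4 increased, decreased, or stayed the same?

Dilution lowers every aqueous concentration by the same factor. Δn_aq = 0 − 1 = -1, so the system shifts toward the side with more dissolved moles — to the left.
A catalyst speeds both forward and reverse rates equally; it changes neither Q nor K — no shift from this change.
The net shift is to the left. X4 is a reactant, so its amount increases.

increases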